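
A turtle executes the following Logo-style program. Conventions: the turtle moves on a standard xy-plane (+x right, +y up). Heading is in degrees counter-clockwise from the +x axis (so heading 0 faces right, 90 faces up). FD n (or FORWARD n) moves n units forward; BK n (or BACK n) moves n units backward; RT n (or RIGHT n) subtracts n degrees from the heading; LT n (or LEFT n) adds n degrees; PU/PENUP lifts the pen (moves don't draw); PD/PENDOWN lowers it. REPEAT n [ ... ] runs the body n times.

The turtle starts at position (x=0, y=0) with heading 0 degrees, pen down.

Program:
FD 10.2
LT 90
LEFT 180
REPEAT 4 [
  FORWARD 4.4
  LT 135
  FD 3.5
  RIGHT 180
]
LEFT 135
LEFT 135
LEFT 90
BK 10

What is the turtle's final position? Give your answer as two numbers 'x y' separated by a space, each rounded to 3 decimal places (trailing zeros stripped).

Answer: 8.027 -17.9

Derivation:
Executing turtle program step by step:
Start: pos=(0,0), heading=0, pen down
FD 10.2: (0,0) -> (10.2,0) [heading=0, draw]
LT 90: heading 0 -> 90
LT 180: heading 90 -> 270
REPEAT 4 [
  -- iteration 1/4 --
  FD 4.4: (10.2,0) -> (10.2,-4.4) [heading=270, draw]
  LT 135: heading 270 -> 45
  FD 3.5: (10.2,-4.4) -> (12.675,-1.925) [heading=45, draw]
  RT 180: heading 45 -> 225
  -- iteration 2/4 --
  FD 4.4: (12.675,-1.925) -> (9.564,-5.036) [heading=225, draw]
  LT 135: heading 225 -> 0
  FD 3.5: (9.564,-5.036) -> (13.064,-5.036) [heading=0, draw]
  RT 180: heading 0 -> 180
  -- iteration 3/4 --
  FD 4.4: (13.064,-5.036) -> (8.664,-5.036) [heading=180, draw]
  LT 135: heading 180 -> 315
  FD 3.5: (8.664,-5.036) -> (11.138,-7.511) [heading=315, draw]
  RT 180: heading 315 -> 135
  -- iteration 4/4 --
  FD 4.4: (11.138,-7.511) -> (8.027,-4.4) [heading=135, draw]
  LT 135: heading 135 -> 270
  FD 3.5: (8.027,-4.4) -> (8.027,-7.9) [heading=270, draw]
  RT 180: heading 270 -> 90
]
LT 135: heading 90 -> 225
LT 135: heading 225 -> 0
LT 90: heading 0 -> 90
BK 10: (8.027,-7.9) -> (8.027,-17.9) [heading=90, draw]
Final: pos=(8.027,-17.9), heading=90, 10 segment(s) drawn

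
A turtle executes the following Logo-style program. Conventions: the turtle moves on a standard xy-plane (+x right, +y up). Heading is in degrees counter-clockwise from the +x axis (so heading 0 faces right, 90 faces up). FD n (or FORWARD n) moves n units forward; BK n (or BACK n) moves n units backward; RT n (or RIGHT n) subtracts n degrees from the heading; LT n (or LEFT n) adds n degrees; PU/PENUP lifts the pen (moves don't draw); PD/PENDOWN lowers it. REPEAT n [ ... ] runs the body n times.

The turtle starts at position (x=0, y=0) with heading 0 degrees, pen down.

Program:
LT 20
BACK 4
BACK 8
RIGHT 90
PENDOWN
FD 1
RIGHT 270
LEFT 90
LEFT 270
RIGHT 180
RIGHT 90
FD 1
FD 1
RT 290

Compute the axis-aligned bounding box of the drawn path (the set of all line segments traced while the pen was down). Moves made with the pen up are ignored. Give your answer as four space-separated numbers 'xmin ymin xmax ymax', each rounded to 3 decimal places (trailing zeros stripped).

Answer: -11.618 -5.044 0 0

Derivation:
Executing turtle program step by step:
Start: pos=(0,0), heading=0, pen down
LT 20: heading 0 -> 20
BK 4: (0,0) -> (-3.759,-1.368) [heading=20, draw]
BK 8: (-3.759,-1.368) -> (-11.276,-4.104) [heading=20, draw]
RT 90: heading 20 -> 290
PD: pen down
FD 1: (-11.276,-4.104) -> (-10.934,-5.044) [heading=290, draw]
RT 270: heading 290 -> 20
LT 90: heading 20 -> 110
LT 270: heading 110 -> 20
RT 180: heading 20 -> 200
RT 90: heading 200 -> 110
FD 1: (-10.934,-5.044) -> (-11.276,-4.104) [heading=110, draw]
FD 1: (-11.276,-4.104) -> (-11.618,-3.165) [heading=110, draw]
RT 290: heading 110 -> 180
Final: pos=(-11.618,-3.165), heading=180, 5 segment(s) drawn

Segment endpoints: x in {-11.618, -11.276, -10.934, -3.759, 0}, y in {-5.044, -4.104, -3.165, -1.368, 0}
xmin=-11.618, ymin=-5.044, xmax=0, ymax=0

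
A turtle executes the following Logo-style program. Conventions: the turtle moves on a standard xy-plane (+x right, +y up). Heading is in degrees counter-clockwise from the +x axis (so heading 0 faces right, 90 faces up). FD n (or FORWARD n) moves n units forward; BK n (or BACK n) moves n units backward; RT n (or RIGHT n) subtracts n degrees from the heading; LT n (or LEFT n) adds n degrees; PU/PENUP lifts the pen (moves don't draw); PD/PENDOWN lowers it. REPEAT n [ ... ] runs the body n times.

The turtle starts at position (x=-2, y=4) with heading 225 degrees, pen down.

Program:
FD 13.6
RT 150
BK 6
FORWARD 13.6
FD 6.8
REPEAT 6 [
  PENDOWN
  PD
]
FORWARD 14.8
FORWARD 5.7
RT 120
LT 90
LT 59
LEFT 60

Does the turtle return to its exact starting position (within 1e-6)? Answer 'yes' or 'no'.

Executing turtle program step by step:
Start: pos=(-2,4), heading=225, pen down
FD 13.6: (-2,4) -> (-11.617,-5.617) [heading=225, draw]
RT 150: heading 225 -> 75
BK 6: (-11.617,-5.617) -> (-13.17,-11.412) [heading=75, draw]
FD 13.6: (-13.17,-11.412) -> (-9.65,1.724) [heading=75, draw]
FD 6.8: (-9.65,1.724) -> (-7.89,8.293) [heading=75, draw]
REPEAT 6 [
  -- iteration 1/6 --
  PD: pen down
  PD: pen down
  -- iteration 2/6 --
  PD: pen down
  PD: pen down
  -- iteration 3/6 --
  PD: pen down
  PD: pen down
  -- iteration 4/6 --
  PD: pen down
  PD: pen down
  -- iteration 5/6 --
  PD: pen down
  PD: pen down
  -- iteration 6/6 --
  PD: pen down
  PD: pen down
]
FD 14.8: (-7.89,8.293) -> (-4.059,22.588) [heading=75, draw]
FD 5.7: (-4.059,22.588) -> (-2.584,28.094) [heading=75, draw]
RT 120: heading 75 -> 315
LT 90: heading 315 -> 45
LT 59: heading 45 -> 104
LT 60: heading 104 -> 164
Final: pos=(-2.584,28.094), heading=164, 6 segment(s) drawn

Start position: (-2, 4)
Final position: (-2.584, 28.094)
Distance = 24.101; >= 1e-6 -> NOT closed

Answer: no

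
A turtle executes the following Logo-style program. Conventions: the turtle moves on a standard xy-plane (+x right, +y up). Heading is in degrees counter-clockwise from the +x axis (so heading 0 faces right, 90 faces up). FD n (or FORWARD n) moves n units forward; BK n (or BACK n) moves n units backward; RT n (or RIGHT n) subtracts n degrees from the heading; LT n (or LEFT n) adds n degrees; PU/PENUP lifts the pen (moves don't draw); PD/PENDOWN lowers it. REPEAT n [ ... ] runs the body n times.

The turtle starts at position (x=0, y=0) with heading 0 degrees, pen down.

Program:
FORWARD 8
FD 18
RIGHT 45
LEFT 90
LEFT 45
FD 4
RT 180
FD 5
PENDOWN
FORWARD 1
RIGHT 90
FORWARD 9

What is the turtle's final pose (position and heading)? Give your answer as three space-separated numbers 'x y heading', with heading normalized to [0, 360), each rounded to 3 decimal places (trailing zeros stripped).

Answer: 17 -2 180

Derivation:
Executing turtle program step by step:
Start: pos=(0,0), heading=0, pen down
FD 8: (0,0) -> (8,0) [heading=0, draw]
FD 18: (8,0) -> (26,0) [heading=0, draw]
RT 45: heading 0 -> 315
LT 90: heading 315 -> 45
LT 45: heading 45 -> 90
FD 4: (26,0) -> (26,4) [heading=90, draw]
RT 180: heading 90 -> 270
FD 5: (26,4) -> (26,-1) [heading=270, draw]
PD: pen down
FD 1: (26,-1) -> (26,-2) [heading=270, draw]
RT 90: heading 270 -> 180
FD 9: (26,-2) -> (17,-2) [heading=180, draw]
Final: pos=(17,-2), heading=180, 6 segment(s) drawn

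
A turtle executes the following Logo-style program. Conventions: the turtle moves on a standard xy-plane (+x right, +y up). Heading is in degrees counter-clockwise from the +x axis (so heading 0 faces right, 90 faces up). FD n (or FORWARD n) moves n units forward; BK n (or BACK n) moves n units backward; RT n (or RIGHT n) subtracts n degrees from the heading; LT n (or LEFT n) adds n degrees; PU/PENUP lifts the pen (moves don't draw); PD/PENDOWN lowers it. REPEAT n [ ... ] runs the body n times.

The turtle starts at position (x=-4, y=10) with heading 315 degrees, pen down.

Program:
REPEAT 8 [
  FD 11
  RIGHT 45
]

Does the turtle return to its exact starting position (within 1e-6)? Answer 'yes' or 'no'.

Answer: yes

Derivation:
Executing turtle program step by step:
Start: pos=(-4,10), heading=315, pen down
REPEAT 8 [
  -- iteration 1/8 --
  FD 11: (-4,10) -> (3.778,2.222) [heading=315, draw]
  RT 45: heading 315 -> 270
  -- iteration 2/8 --
  FD 11: (3.778,2.222) -> (3.778,-8.778) [heading=270, draw]
  RT 45: heading 270 -> 225
  -- iteration 3/8 --
  FD 11: (3.778,-8.778) -> (-4,-16.556) [heading=225, draw]
  RT 45: heading 225 -> 180
  -- iteration 4/8 --
  FD 11: (-4,-16.556) -> (-15,-16.556) [heading=180, draw]
  RT 45: heading 180 -> 135
  -- iteration 5/8 --
  FD 11: (-15,-16.556) -> (-22.778,-8.778) [heading=135, draw]
  RT 45: heading 135 -> 90
  -- iteration 6/8 --
  FD 11: (-22.778,-8.778) -> (-22.778,2.222) [heading=90, draw]
  RT 45: heading 90 -> 45
  -- iteration 7/8 --
  FD 11: (-22.778,2.222) -> (-15,10) [heading=45, draw]
  RT 45: heading 45 -> 0
  -- iteration 8/8 --
  FD 11: (-15,10) -> (-4,10) [heading=0, draw]
  RT 45: heading 0 -> 315
]
Final: pos=(-4,10), heading=315, 8 segment(s) drawn

Start position: (-4, 10)
Final position: (-4, 10)
Distance = 0; < 1e-6 -> CLOSED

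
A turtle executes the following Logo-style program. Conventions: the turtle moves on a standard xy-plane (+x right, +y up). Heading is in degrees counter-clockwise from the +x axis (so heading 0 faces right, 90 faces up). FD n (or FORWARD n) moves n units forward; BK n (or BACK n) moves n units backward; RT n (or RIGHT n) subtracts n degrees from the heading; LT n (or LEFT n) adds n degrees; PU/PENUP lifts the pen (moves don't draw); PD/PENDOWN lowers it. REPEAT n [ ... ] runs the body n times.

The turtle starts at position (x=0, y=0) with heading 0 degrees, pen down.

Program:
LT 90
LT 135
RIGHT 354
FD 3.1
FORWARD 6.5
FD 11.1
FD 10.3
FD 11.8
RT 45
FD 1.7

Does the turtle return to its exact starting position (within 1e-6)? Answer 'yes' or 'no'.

Answer: no

Derivation:
Executing turtle program step by step:
Start: pos=(0,0), heading=0, pen down
LT 90: heading 0 -> 90
LT 135: heading 90 -> 225
RT 354: heading 225 -> 231
FD 3.1: (0,0) -> (-1.951,-2.409) [heading=231, draw]
FD 6.5: (-1.951,-2.409) -> (-6.041,-7.461) [heading=231, draw]
FD 11.1: (-6.041,-7.461) -> (-13.027,-16.087) [heading=231, draw]
FD 10.3: (-13.027,-16.087) -> (-19.509,-24.092) [heading=231, draw]
FD 11.8: (-19.509,-24.092) -> (-26.935,-33.262) [heading=231, draw]
RT 45: heading 231 -> 186
FD 1.7: (-26.935,-33.262) -> (-28.626,-33.44) [heading=186, draw]
Final: pos=(-28.626,-33.44), heading=186, 6 segment(s) drawn

Start position: (0, 0)
Final position: (-28.626, -33.44)
Distance = 44.018; >= 1e-6 -> NOT closed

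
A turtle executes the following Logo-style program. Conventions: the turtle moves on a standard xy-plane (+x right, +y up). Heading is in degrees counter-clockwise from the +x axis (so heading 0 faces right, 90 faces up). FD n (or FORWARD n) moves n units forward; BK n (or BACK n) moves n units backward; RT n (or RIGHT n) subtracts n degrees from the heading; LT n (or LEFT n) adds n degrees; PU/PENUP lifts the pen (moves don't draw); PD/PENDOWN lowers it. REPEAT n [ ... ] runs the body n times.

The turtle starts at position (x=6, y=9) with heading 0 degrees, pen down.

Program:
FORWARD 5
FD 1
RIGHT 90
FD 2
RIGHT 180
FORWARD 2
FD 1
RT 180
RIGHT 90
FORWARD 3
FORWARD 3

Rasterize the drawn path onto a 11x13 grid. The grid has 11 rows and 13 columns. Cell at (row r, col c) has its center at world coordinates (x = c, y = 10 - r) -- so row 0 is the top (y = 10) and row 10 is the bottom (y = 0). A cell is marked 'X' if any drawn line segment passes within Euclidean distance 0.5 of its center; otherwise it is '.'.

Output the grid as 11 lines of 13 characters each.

Answer: ......XXXXXXX
......XXXXXXX
............X
............X
.............
.............
.............
.............
.............
.............
.............

Derivation:
Segment 0: (6,9) -> (11,9)
Segment 1: (11,9) -> (12,9)
Segment 2: (12,9) -> (12,7)
Segment 3: (12,7) -> (12,9)
Segment 4: (12,9) -> (12,10)
Segment 5: (12,10) -> (9,10)
Segment 6: (9,10) -> (6,10)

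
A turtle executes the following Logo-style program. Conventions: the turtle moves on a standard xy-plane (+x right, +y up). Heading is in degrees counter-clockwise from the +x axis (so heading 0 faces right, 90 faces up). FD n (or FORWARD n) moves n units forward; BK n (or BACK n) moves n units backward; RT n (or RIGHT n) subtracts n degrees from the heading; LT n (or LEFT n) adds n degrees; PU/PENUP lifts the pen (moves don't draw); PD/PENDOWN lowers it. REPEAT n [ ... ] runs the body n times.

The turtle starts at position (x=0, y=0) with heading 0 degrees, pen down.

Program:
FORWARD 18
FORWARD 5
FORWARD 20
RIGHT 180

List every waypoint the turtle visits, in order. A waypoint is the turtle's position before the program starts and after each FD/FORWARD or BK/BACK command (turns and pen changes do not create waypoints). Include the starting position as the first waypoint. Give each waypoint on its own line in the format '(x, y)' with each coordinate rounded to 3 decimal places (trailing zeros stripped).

Executing turtle program step by step:
Start: pos=(0,0), heading=0, pen down
FD 18: (0,0) -> (18,0) [heading=0, draw]
FD 5: (18,0) -> (23,0) [heading=0, draw]
FD 20: (23,0) -> (43,0) [heading=0, draw]
RT 180: heading 0 -> 180
Final: pos=(43,0), heading=180, 3 segment(s) drawn
Waypoints (4 total):
(0, 0)
(18, 0)
(23, 0)
(43, 0)

Answer: (0, 0)
(18, 0)
(23, 0)
(43, 0)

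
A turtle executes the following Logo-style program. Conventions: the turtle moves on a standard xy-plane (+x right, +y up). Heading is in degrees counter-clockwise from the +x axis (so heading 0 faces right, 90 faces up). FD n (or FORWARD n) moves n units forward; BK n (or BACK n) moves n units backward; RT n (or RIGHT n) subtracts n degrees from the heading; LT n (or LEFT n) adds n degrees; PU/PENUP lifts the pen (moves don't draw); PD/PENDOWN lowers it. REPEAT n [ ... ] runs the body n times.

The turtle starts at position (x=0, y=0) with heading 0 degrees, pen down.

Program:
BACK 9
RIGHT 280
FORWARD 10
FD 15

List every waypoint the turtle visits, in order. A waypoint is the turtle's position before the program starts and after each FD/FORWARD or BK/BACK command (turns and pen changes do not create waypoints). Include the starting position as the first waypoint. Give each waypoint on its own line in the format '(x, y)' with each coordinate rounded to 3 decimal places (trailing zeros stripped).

Answer: (0, 0)
(-9, 0)
(-7.264, 9.848)
(-4.659, 24.62)

Derivation:
Executing turtle program step by step:
Start: pos=(0,0), heading=0, pen down
BK 9: (0,0) -> (-9,0) [heading=0, draw]
RT 280: heading 0 -> 80
FD 10: (-9,0) -> (-7.264,9.848) [heading=80, draw]
FD 15: (-7.264,9.848) -> (-4.659,24.62) [heading=80, draw]
Final: pos=(-4.659,24.62), heading=80, 3 segment(s) drawn
Waypoints (4 total):
(0, 0)
(-9, 0)
(-7.264, 9.848)
(-4.659, 24.62)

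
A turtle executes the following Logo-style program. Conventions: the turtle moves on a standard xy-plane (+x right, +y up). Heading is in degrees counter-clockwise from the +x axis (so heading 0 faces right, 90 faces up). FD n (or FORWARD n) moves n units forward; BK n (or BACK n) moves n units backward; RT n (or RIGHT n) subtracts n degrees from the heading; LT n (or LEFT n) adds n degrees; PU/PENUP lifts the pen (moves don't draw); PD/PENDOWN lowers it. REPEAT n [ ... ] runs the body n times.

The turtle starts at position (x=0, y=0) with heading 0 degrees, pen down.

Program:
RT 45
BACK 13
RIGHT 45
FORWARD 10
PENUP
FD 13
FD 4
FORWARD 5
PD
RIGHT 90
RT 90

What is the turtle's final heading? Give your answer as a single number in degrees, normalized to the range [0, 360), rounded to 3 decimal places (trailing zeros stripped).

Executing turtle program step by step:
Start: pos=(0,0), heading=0, pen down
RT 45: heading 0 -> 315
BK 13: (0,0) -> (-9.192,9.192) [heading=315, draw]
RT 45: heading 315 -> 270
FD 10: (-9.192,9.192) -> (-9.192,-0.808) [heading=270, draw]
PU: pen up
FD 13: (-9.192,-0.808) -> (-9.192,-13.808) [heading=270, move]
FD 4: (-9.192,-13.808) -> (-9.192,-17.808) [heading=270, move]
FD 5: (-9.192,-17.808) -> (-9.192,-22.808) [heading=270, move]
PD: pen down
RT 90: heading 270 -> 180
RT 90: heading 180 -> 90
Final: pos=(-9.192,-22.808), heading=90, 2 segment(s) drawn

Answer: 90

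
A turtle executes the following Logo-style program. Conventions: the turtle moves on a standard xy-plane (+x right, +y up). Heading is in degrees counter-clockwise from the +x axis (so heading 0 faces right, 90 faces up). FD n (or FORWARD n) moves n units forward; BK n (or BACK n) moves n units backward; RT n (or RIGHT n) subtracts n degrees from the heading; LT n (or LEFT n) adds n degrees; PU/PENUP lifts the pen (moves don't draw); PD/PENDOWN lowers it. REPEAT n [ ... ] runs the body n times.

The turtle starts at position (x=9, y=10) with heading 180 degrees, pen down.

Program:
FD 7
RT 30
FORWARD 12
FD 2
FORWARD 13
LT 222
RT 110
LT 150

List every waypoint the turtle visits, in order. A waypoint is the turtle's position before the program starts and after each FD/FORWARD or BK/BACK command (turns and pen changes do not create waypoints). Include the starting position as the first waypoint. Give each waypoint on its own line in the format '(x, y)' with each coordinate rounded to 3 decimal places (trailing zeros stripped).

Answer: (9, 10)
(2, 10)
(-8.392, 16)
(-10.124, 17)
(-21.383, 23.5)

Derivation:
Executing turtle program step by step:
Start: pos=(9,10), heading=180, pen down
FD 7: (9,10) -> (2,10) [heading=180, draw]
RT 30: heading 180 -> 150
FD 12: (2,10) -> (-8.392,16) [heading=150, draw]
FD 2: (-8.392,16) -> (-10.124,17) [heading=150, draw]
FD 13: (-10.124,17) -> (-21.383,23.5) [heading=150, draw]
LT 222: heading 150 -> 12
RT 110: heading 12 -> 262
LT 150: heading 262 -> 52
Final: pos=(-21.383,23.5), heading=52, 4 segment(s) drawn
Waypoints (5 total):
(9, 10)
(2, 10)
(-8.392, 16)
(-10.124, 17)
(-21.383, 23.5)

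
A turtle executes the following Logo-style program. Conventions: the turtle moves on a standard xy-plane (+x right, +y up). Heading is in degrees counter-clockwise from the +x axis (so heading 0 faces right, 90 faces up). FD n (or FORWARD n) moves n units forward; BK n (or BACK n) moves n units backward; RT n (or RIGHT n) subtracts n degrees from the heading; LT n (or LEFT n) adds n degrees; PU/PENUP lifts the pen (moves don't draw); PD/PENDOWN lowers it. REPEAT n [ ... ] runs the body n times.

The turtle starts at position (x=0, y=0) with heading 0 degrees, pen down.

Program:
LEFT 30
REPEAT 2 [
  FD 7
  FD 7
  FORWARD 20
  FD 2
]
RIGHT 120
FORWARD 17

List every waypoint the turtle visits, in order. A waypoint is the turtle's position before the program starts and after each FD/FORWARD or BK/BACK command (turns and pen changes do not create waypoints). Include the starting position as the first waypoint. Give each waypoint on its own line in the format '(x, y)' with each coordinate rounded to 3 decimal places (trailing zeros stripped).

Executing turtle program step by step:
Start: pos=(0,0), heading=0, pen down
LT 30: heading 0 -> 30
REPEAT 2 [
  -- iteration 1/2 --
  FD 7: (0,0) -> (6.062,3.5) [heading=30, draw]
  FD 7: (6.062,3.5) -> (12.124,7) [heading=30, draw]
  FD 20: (12.124,7) -> (29.445,17) [heading=30, draw]
  FD 2: (29.445,17) -> (31.177,18) [heading=30, draw]
  -- iteration 2/2 --
  FD 7: (31.177,18) -> (37.239,21.5) [heading=30, draw]
  FD 7: (37.239,21.5) -> (43.301,25) [heading=30, draw]
  FD 20: (43.301,25) -> (60.622,35) [heading=30, draw]
  FD 2: (60.622,35) -> (62.354,36) [heading=30, draw]
]
RT 120: heading 30 -> 270
FD 17: (62.354,36) -> (62.354,19) [heading=270, draw]
Final: pos=(62.354,19), heading=270, 9 segment(s) drawn
Waypoints (10 total):
(0, 0)
(6.062, 3.5)
(12.124, 7)
(29.445, 17)
(31.177, 18)
(37.239, 21.5)
(43.301, 25)
(60.622, 35)
(62.354, 36)
(62.354, 19)

Answer: (0, 0)
(6.062, 3.5)
(12.124, 7)
(29.445, 17)
(31.177, 18)
(37.239, 21.5)
(43.301, 25)
(60.622, 35)
(62.354, 36)
(62.354, 19)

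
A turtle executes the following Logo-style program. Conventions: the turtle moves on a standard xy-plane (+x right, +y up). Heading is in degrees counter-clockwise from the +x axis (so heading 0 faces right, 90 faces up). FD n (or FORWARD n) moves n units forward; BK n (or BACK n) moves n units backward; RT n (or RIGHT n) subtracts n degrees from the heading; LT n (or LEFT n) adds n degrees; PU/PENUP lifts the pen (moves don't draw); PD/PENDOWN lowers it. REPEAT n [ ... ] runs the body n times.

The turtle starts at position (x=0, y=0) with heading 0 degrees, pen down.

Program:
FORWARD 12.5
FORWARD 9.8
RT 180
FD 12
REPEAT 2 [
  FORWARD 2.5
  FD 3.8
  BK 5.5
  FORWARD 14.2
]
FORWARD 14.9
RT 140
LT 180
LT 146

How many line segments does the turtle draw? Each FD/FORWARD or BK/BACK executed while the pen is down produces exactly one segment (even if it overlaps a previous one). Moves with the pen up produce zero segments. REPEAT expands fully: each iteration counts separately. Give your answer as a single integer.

Answer: 12

Derivation:
Executing turtle program step by step:
Start: pos=(0,0), heading=0, pen down
FD 12.5: (0,0) -> (12.5,0) [heading=0, draw]
FD 9.8: (12.5,0) -> (22.3,0) [heading=0, draw]
RT 180: heading 0 -> 180
FD 12: (22.3,0) -> (10.3,0) [heading=180, draw]
REPEAT 2 [
  -- iteration 1/2 --
  FD 2.5: (10.3,0) -> (7.8,0) [heading=180, draw]
  FD 3.8: (7.8,0) -> (4,0) [heading=180, draw]
  BK 5.5: (4,0) -> (9.5,0) [heading=180, draw]
  FD 14.2: (9.5,0) -> (-4.7,0) [heading=180, draw]
  -- iteration 2/2 --
  FD 2.5: (-4.7,0) -> (-7.2,0) [heading=180, draw]
  FD 3.8: (-7.2,0) -> (-11,0) [heading=180, draw]
  BK 5.5: (-11,0) -> (-5.5,0) [heading=180, draw]
  FD 14.2: (-5.5,0) -> (-19.7,0) [heading=180, draw]
]
FD 14.9: (-19.7,0) -> (-34.6,0) [heading=180, draw]
RT 140: heading 180 -> 40
LT 180: heading 40 -> 220
LT 146: heading 220 -> 6
Final: pos=(-34.6,0), heading=6, 12 segment(s) drawn
Segments drawn: 12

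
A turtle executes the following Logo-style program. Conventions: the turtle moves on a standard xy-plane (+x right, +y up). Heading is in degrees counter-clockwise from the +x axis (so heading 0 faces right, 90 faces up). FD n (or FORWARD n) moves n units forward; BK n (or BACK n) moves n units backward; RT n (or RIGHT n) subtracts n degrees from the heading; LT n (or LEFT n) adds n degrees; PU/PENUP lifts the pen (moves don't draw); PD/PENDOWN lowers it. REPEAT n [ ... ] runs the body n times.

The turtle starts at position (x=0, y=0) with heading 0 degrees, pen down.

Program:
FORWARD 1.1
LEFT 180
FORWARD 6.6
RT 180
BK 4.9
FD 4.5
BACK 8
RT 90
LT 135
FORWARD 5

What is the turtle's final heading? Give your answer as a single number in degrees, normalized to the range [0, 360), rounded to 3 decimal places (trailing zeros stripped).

Executing turtle program step by step:
Start: pos=(0,0), heading=0, pen down
FD 1.1: (0,0) -> (1.1,0) [heading=0, draw]
LT 180: heading 0 -> 180
FD 6.6: (1.1,0) -> (-5.5,0) [heading=180, draw]
RT 180: heading 180 -> 0
BK 4.9: (-5.5,0) -> (-10.4,0) [heading=0, draw]
FD 4.5: (-10.4,0) -> (-5.9,0) [heading=0, draw]
BK 8: (-5.9,0) -> (-13.9,0) [heading=0, draw]
RT 90: heading 0 -> 270
LT 135: heading 270 -> 45
FD 5: (-13.9,0) -> (-10.364,3.536) [heading=45, draw]
Final: pos=(-10.364,3.536), heading=45, 6 segment(s) drawn

Answer: 45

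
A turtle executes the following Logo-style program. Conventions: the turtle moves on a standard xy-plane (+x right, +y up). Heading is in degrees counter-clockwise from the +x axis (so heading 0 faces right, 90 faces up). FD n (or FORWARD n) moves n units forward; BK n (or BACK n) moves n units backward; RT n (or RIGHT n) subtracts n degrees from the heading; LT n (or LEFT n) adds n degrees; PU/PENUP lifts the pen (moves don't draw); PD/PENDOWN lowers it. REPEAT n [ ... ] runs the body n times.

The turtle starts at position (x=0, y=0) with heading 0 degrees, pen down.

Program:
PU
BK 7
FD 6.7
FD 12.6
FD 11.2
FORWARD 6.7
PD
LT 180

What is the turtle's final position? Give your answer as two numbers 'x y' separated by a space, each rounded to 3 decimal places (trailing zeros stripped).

Answer: 30.2 0

Derivation:
Executing turtle program step by step:
Start: pos=(0,0), heading=0, pen down
PU: pen up
BK 7: (0,0) -> (-7,0) [heading=0, move]
FD 6.7: (-7,0) -> (-0.3,0) [heading=0, move]
FD 12.6: (-0.3,0) -> (12.3,0) [heading=0, move]
FD 11.2: (12.3,0) -> (23.5,0) [heading=0, move]
FD 6.7: (23.5,0) -> (30.2,0) [heading=0, move]
PD: pen down
LT 180: heading 0 -> 180
Final: pos=(30.2,0), heading=180, 0 segment(s) drawn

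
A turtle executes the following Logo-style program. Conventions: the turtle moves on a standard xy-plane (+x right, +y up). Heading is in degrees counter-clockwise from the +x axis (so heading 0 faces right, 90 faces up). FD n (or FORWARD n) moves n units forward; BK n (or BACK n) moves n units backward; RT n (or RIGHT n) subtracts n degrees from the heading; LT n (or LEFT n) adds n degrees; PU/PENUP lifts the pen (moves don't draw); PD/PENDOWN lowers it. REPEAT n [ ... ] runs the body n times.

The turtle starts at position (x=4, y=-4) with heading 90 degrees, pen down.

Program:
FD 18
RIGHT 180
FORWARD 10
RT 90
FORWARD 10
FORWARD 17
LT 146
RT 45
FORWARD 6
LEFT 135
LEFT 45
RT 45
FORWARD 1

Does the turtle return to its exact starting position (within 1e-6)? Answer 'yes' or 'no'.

Executing turtle program step by step:
Start: pos=(4,-4), heading=90, pen down
FD 18: (4,-4) -> (4,14) [heading=90, draw]
RT 180: heading 90 -> 270
FD 10: (4,14) -> (4,4) [heading=270, draw]
RT 90: heading 270 -> 180
FD 10: (4,4) -> (-6,4) [heading=180, draw]
FD 17: (-6,4) -> (-23,4) [heading=180, draw]
LT 146: heading 180 -> 326
RT 45: heading 326 -> 281
FD 6: (-23,4) -> (-21.855,-1.89) [heading=281, draw]
LT 135: heading 281 -> 56
LT 45: heading 56 -> 101
RT 45: heading 101 -> 56
FD 1: (-21.855,-1.89) -> (-21.296,-1.061) [heading=56, draw]
Final: pos=(-21.296,-1.061), heading=56, 6 segment(s) drawn

Start position: (4, -4)
Final position: (-21.296, -1.061)
Distance = 25.466; >= 1e-6 -> NOT closed

Answer: no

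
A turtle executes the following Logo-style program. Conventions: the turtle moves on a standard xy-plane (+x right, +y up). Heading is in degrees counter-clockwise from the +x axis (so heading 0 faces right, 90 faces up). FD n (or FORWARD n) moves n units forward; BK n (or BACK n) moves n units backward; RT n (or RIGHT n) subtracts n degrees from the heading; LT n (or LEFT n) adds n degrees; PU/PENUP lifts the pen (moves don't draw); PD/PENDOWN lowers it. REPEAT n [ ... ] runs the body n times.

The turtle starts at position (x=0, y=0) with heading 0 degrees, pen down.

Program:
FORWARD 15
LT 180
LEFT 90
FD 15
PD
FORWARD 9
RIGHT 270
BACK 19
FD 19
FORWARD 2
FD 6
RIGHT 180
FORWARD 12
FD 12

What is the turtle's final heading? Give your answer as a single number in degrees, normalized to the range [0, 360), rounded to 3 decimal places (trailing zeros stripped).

Executing turtle program step by step:
Start: pos=(0,0), heading=0, pen down
FD 15: (0,0) -> (15,0) [heading=0, draw]
LT 180: heading 0 -> 180
LT 90: heading 180 -> 270
FD 15: (15,0) -> (15,-15) [heading=270, draw]
PD: pen down
FD 9: (15,-15) -> (15,-24) [heading=270, draw]
RT 270: heading 270 -> 0
BK 19: (15,-24) -> (-4,-24) [heading=0, draw]
FD 19: (-4,-24) -> (15,-24) [heading=0, draw]
FD 2: (15,-24) -> (17,-24) [heading=0, draw]
FD 6: (17,-24) -> (23,-24) [heading=0, draw]
RT 180: heading 0 -> 180
FD 12: (23,-24) -> (11,-24) [heading=180, draw]
FD 12: (11,-24) -> (-1,-24) [heading=180, draw]
Final: pos=(-1,-24), heading=180, 9 segment(s) drawn

Answer: 180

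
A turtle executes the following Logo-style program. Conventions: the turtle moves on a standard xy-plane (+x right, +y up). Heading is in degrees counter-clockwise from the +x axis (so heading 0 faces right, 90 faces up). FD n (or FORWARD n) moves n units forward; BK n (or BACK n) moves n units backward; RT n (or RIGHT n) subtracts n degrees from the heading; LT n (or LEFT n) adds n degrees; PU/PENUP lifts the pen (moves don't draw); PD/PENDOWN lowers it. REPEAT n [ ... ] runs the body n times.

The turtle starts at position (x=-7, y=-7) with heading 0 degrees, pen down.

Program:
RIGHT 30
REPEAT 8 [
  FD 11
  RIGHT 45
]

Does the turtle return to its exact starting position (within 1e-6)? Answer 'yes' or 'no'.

Answer: yes

Derivation:
Executing turtle program step by step:
Start: pos=(-7,-7), heading=0, pen down
RT 30: heading 0 -> 330
REPEAT 8 [
  -- iteration 1/8 --
  FD 11: (-7,-7) -> (2.526,-12.5) [heading=330, draw]
  RT 45: heading 330 -> 285
  -- iteration 2/8 --
  FD 11: (2.526,-12.5) -> (5.373,-23.125) [heading=285, draw]
  RT 45: heading 285 -> 240
  -- iteration 3/8 --
  FD 11: (5.373,-23.125) -> (-0.127,-32.651) [heading=240, draw]
  RT 45: heading 240 -> 195
  -- iteration 4/8 --
  FD 11: (-0.127,-32.651) -> (-10.752,-35.498) [heading=195, draw]
  RT 45: heading 195 -> 150
  -- iteration 5/8 --
  FD 11: (-10.752,-35.498) -> (-20.278,-29.998) [heading=150, draw]
  RT 45: heading 150 -> 105
  -- iteration 6/8 --
  FD 11: (-20.278,-29.998) -> (-23.125,-19.373) [heading=105, draw]
  RT 45: heading 105 -> 60
  -- iteration 7/8 --
  FD 11: (-23.125,-19.373) -> (-17.625,-9.847) [heading=60, draw]
  RT 45: heading 60 -> 15
  -- iteration 8/8 --
  FD 11: (-17.625,-9.847) -> (-7,-7) [heading=15, draw]
  RT 45: heading 15 -> 330
]
Final: pos=(-7,-7), heading=330, 8 segment(s) drawn

Start position: (-7, -7)
Final position: (-7, -7)
Distance = 0; < 1e-6 -> CLOSED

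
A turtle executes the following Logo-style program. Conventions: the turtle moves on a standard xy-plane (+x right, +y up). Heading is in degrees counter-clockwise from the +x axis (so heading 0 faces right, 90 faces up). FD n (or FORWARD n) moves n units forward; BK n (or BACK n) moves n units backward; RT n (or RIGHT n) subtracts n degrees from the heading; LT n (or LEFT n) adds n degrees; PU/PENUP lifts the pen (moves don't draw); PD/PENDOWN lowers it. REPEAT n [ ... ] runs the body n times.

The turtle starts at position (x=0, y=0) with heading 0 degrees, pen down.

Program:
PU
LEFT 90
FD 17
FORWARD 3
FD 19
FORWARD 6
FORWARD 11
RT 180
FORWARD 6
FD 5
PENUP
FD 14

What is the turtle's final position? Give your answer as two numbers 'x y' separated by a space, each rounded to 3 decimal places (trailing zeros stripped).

Answer: 0 31

Derivation:
Executing turtle program step by step:
Start: pos=(0,0), heading=0, pen down
PU: pen up
LT 90: heading 0 -> 90
FD 17: (0,0) -> (0,17) [heading=90, move]
FD 3: (0,17) -> (0,20) [heading=90, move]
FD 19: (0,20) -> (0,39) [heading=90, move]
FD 6: (0,39) -> (0,45) [heading=90, move]
FD 11: (0,45) -> (0,56) [heading=90, move]
RT 180: heading 90 -> 270
FD 6: (0,56) -> (0,50) [heading=270, move]
FD 5: (0,50) -> (0,45) [heading=270, move]
PU: pen up
FD 14: (0,45) -> (0,31) [heading=270, move]
Final: pos=(0,31), heading=270, 0 segment(s) drawn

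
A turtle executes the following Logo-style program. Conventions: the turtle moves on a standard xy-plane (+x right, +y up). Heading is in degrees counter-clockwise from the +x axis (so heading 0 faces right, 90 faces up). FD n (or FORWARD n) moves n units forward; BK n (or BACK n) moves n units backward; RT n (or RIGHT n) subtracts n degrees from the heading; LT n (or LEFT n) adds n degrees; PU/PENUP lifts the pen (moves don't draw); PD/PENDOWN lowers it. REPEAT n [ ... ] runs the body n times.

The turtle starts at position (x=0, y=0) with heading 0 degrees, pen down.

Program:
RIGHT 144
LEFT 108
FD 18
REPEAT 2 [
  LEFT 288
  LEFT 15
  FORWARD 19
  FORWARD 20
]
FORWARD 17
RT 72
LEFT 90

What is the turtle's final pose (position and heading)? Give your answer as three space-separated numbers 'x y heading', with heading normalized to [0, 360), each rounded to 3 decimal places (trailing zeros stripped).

Executing turtle program step by step:
Start: pos=(0,0), heading=0, pen down
RT 144: heading 0 -> 216
LT 108: heading 216 -> 324
FD 18: (0,0) -> (14.562,-10.58) [heading=324, draw]
REPEAT 2 [
  -- iteration 1/2 --
  LT 288: heading 324 -> 252
  LT 15: heading 252 -> 267
  FD 19: (14.562,-10.58) -> (13.568,-29.554) [heading=267, draw]
  FD 20: (13.568,-29.554) -> (12.521,-49.527) [heading=267, draw]
  -- iteration 2/2 --
  LT 288: heading 267 -> 195
  LT 15: heading 195 -> 210
  FD 19: (12.521,-49.527) -> (-3.933,-59.027) [heading=210, draw]
  FD 20: (-3.933,-59.027) -> (-21.254,-69.027) [heading=210, draw]
]
FD 17: (-21.254,-69.027) -> (-35.976,-77.527) [heading=210, draw]
RT 72: heading 210 -> 138
LT 90: heading 138 -> 228
Final: pos=(-35.976,-77.527), heading=228, 6 segment(s) drawn

Answer: -35.976 -77.527 228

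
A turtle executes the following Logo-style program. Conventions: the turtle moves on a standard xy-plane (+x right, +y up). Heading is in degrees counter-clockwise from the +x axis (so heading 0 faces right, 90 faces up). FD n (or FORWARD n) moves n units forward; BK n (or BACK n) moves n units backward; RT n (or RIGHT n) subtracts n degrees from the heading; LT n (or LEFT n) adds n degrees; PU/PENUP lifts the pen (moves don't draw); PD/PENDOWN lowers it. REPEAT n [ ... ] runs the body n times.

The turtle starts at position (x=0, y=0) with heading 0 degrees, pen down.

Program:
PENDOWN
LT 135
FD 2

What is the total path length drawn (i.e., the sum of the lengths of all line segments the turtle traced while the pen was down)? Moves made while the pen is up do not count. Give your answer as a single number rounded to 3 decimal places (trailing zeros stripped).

Answer: 2

Derivation:
Executing turtle program step by step:
Start: pos=(0,0), heading=0, pen down
PD: pen down
LT 135: heading 0 -> 135
FD 2: (0,0) -> (-1.414,1.414) [heading=135, draw]
Final: pos=(-1.414,1.414), heading=135, 1 segment(s) drawn

Segment lengths:
  seg 1: (0,0) -> (-1.414,1.414), length = 2
Total = 2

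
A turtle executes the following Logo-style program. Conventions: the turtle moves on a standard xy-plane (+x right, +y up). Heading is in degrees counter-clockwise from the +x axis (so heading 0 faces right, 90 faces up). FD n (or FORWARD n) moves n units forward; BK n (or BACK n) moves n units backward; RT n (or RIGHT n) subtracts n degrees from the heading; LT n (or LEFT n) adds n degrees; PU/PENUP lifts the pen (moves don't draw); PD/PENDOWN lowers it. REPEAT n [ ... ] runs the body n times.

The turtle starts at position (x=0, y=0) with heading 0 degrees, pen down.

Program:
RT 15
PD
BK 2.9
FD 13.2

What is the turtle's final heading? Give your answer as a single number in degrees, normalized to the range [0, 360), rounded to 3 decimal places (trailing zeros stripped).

Answer: 345

Derivation:
Executing turtle program step by step:
Start: pos=(0,0), heading=0, pen down
RT 15: heading 0 -> 345
PD: pen down
BK 2.9: (0,0) -> (-2.801,0.751) [heading=345, draw]
FD 13.2: (-2.801,0.751) -> (9.949,-2.666) [heading=345, draw]
Final: pos=(9.949,-2.666), heading=345, 2 segment(s) drawn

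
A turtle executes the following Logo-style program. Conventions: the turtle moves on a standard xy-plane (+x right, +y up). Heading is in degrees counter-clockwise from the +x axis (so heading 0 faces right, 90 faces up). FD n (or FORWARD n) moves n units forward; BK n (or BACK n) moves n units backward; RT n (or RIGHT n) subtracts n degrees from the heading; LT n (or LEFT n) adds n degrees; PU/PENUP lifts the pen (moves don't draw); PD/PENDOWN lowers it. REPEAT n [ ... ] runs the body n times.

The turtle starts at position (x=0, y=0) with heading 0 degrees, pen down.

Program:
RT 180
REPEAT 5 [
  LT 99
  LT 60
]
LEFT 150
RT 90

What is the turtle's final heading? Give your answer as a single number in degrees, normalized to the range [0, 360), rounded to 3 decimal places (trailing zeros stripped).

Executing turtle program step by step:
Start: pos=(0,0), heading=0, pen down
RT 180: heading 0 -> 180
REPEAT 5 [
  -- iteration 1/5 --
  LT 99: heading 180 -> 279
  LT 60: heading 279 -> 339
  -- iteration 2/5 --
  LT 99: heading 339 -> 78
  LT 60: heading 78 -> 138
  -- iteration 3/5 --
  LT 99: heading 138 -> 237
  LT 60: heading 237 -> 297
  -- iteration 4/5 --
  LT 99: heading 297 -> 36
  LT 60: heading 36 -> 96
  -- iteration 5/5 --
  LT 99: heading 96 -> 195
  LT 60: heading 195 -> 255
]
LT 150: heading 255 -> 45
RT 90: heading 45 -> 315
Final: pos=(0,0), heading=315, 0 segment(s) drawn

Answer: 315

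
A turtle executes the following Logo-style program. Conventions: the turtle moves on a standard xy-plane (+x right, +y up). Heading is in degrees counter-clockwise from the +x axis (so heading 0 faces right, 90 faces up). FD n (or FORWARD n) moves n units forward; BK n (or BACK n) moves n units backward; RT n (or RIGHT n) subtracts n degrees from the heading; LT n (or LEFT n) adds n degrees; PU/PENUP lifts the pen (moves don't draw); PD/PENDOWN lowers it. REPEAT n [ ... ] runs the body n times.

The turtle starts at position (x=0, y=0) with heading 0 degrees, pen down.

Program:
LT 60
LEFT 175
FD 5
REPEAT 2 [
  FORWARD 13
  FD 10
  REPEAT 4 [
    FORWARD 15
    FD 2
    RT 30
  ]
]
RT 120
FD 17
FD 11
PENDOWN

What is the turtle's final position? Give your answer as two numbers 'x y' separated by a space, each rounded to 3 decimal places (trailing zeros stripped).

Answer: -78.404 18.548

Derivation:
Executing turtle program step by step:
Start: pos=(0,0), heading=0, pen down
LT 60: heading 0 -> 60
LT 175: heading 60 -> 235
FD 5: (0,0) -> (-2.868,-4.096) [heading=235, draw]
REPEAT 2 [
  -- iteration 1/2 --
  FD 13: (-2.868,-4.096) -> (-10.324,-14.745) [heading=235, draw]
  FD 10: (-10.324,-14.745) -> (-16.06,-22.936) [heading=235, draw]
  REPEAT 4 [
    -- iteration 1/4 --
    FD 15: (-16.06,-22.936) -> (-24.664,-35.224) [heading=235, draw]
    FD 2: (-24.664,-35.224) -> (-25.811,-36.862) [heading=235, draw]
    RT 30: heading 235 -> 205
    -- iteration 2/4 --
    FD 15: (-25.811,-36.862) -> (-39.406,-43.201) [heading=205, draw]
    FD 2: (-39.406,-43.201) -> (-41.218,-44.046) [heading=205, draw]
    RT 30: heading 205 -> 175
    -- iteration 3/4 --
    FD 15: (-41.218,-44.046) -> (-56.161,-42.739) [heading=175, draw]
    FD 2: (-56.161,-42.739) -> (-58.153,-42.565) [heading=175, draw]
    RT 30: heading 175 -> 145
    -- iteration 4/4 --
    FD 15: (-58.153,-42.565) -> (-70.441,-33.961) [heading=145, draw]
    FD 2: (-70.441,-33.961) -> (-72.079,-32.814) [heading=145, draw]
    RT 30: heading 145 -> 115
  ]
  -- iteration 2/2 --
  FD 13: (-72.079,-32.814) -> (-77.573,-21.032) [heading=115, draw]
  FD 10: (-77.573,-21.032) -> (-81.799,-11.969) [heading=115, draw]
  REPEAT 4 [
    -- iteration 1/4 --
    FD 15: (-81.799,-11.969) -> (-88.139,1.626) [heading=115, draw]
    FD 2: (-88.139,1.626) -> (-88.984,3.438) [heading=115, draw]
    RT 30: heading 115 -> 85
    -- iteration 2/4 --
    FD 15: (-88.984,3.438) -> (-87.676,18.381) [heading=85, draw]
    FD 2: (-87.676,18.381) -> (-87.502,20.374) [heading=85, draw]
    RT 30: heading 85 -> 55
    -- iteration 3/4 --
    FD 15: (-87.502,20.374) -> (-78.899,32.661) [heading=55, draw]
    FD 2: (-78.899,32.661) -> (-77.751,34.299) [heading=55, draw]
    RT 30: heading 55 -> 25
    -- iteration 4/4 --
    FD 15: (-77.751,34.299) -> (-64.157,40.639) [heading=25, draw]
    FD 2: (-64.157,40.639) -> (-62.344,41.484) [heading=25, draw]
    RT 30: heading 25 -> 355
  ]
]
RT 120: heading 355 -> 235
FD 17: (-62.344,41.484) -> (-72.095,27.558) [heading=235, draw]
FD 11: (-72.095,27.558) -> (-78.404,18.548) [heading=235, draw]
PD: pen down
Final: pos=(-78.404,18.548), heading=235, 23 segment(s) drawn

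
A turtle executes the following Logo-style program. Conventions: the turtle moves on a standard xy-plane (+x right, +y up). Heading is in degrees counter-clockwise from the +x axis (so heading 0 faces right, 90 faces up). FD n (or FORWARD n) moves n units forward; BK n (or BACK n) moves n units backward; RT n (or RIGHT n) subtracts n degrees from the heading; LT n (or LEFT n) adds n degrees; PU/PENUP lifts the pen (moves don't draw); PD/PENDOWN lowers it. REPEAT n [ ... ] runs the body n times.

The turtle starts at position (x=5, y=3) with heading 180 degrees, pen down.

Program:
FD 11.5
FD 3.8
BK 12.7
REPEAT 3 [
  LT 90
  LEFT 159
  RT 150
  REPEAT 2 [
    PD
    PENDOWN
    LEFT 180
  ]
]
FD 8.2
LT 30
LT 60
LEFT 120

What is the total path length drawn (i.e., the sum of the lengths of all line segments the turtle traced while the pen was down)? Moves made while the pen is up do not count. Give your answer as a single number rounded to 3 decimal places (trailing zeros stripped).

Answer: 36.2

Derivation:
Executing turtle program step by step:
Start: pos=(5,3), heading=180, pen down
FD 11.5: (5,3) -> (-6.5,3) [heading=180, draw]
FD 3.8: (-6.5,3) -> (-10.3,3) [heading=180, draw]
BK 12.7: (-10.3,3) -> (2.4,3) [heading=180, draw]
REPEAT 3 [
  -- iteration 1/3 --
  LT 90: heading 180 -> 270
  LT 159: heading 270 -> 69
  RT 150: heading 69 -> 279
  REPEAT 2 [
    -- iteration 1/2 --
    PD: pen down
    PD: pen down
    LT 180: heading 279 -> 99
    -- iteration 2/2 --
    PD: pen down
    PD: pen down
    LT 180: heading 99 -> 279
  ]
  -- iteration 2/3 --
  LT 90: heading 279 -> 9
  LT 159: heading 9 -> 168
  RT 150: heading 168 -> 18
  REPEAT 2 [
    -- iteration 1/2 --
    PD: pen down
    PD: pen down
    LT 180: heading 18 -> 198
    -- iteration 2/2 --
    PD: pen down
    PD: pen down
    LT 180: heading 198 -> 18
  ]
  -- iteration 3/3 --
  LT 90: heading 18 -> 108
  LT 159: heading 108 -> 267
  RT 150: heading 267 -> 117
  REPEAT 2 [
    -- iteration 1/2 --
    PD: pen down
    PD: pen down
    LT 180: heading 117 -> 297
    -- iteration 2/2 --
    PD: pen down
    PD: pen down
    LT 180: heading 297 -> 117
  ]
]
FD 8.2: (2.4,3) -> (-1.323,10.306) [heading=117, draw]
LT 30: heading 117 -> 147
LT 60: heading 147 -> 207
LT 120: heading 207 -> 327
Final: pos=(-1.323,10.306), heading=327, 4 segment(s) drawn

Segment lengths:
  seg 1: (5,3) -> (-6.5,3), length = 11.5
  seg 2: (-6.5,3) -> (-10.3,3), length = 3.8
  seg 3: (-10.3,3) -> (2.4,3), length = 12.7
  seg 4: (2.4,3) -> (-1.323,10.306), length = 8.2
Total = 36.2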